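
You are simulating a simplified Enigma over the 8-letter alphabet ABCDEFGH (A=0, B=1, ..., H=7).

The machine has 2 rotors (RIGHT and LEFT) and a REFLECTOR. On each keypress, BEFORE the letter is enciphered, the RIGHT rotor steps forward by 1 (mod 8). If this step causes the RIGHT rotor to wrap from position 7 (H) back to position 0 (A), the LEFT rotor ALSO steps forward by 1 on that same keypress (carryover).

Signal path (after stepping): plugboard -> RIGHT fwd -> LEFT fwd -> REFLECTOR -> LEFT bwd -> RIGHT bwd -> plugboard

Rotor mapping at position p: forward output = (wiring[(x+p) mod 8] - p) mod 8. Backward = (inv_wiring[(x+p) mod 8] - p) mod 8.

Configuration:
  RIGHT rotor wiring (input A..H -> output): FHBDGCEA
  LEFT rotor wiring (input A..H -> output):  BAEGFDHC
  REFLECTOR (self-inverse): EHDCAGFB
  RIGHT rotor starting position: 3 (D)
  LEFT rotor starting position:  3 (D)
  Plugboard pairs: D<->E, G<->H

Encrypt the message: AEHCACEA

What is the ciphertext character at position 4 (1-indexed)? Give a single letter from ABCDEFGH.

Char 1 ('A'): step: R->4, L=3; A->plug->A->R->C->L->A->refl->E->L'->D->R'->F->plug->F
Char 2 ('E'): step: R->5, L=3; E->plug->D->R->A->L->D->refl->C->L'->B->R'->H->plug->G
Char 3 ('H'): step: R->6, L=3; H->plug->G->R->A->L->D->refl->C->L'->B->R'->D->plug->E
Char 4 ('C'): step: R->7, L=3; C->plug->C->R->A->L->D->refl->C->L'->B->R'->A->plug->A

A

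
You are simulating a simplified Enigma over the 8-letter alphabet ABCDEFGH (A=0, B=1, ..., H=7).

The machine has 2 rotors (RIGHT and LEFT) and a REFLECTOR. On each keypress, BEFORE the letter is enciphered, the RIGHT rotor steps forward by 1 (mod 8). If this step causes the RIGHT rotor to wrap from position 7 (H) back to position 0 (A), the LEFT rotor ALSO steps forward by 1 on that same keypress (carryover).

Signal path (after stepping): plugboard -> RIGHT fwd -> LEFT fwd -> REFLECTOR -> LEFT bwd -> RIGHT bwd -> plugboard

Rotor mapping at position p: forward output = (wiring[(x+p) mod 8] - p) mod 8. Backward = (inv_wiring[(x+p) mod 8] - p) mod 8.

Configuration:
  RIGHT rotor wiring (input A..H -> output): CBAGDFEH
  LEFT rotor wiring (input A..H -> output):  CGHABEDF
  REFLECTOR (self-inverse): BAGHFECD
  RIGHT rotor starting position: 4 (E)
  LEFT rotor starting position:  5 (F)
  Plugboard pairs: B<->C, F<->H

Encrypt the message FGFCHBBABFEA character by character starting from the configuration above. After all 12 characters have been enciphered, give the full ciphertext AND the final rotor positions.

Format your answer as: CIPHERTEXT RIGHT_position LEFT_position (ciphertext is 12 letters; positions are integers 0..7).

Char 1 ('F'): step: R->5, L=5; F->plug->H->R->G->L->D->refl->H->L'->A->R'->A->plug->A
Char 2 ('G'): step: R->6, L=5; G->plug->G->R->F->L->C->refl->G->L'->B->R'->B->plug->C
Char 3 ('F'): step: R->7, L=5; F->plug->H->R->F->L->C->refl->G->L'->B->R'->D->plug->D
Char 4 ('C'): step: R->0, L->6 (L advanced); C->plug->B->R->B->L->H->refl->D->L'->G->R'->D->plug->D
Char 5 ('H'): step: R->1, L=6; H->plug->F->R->D->L->A->refl->B->L'->E->R'->E->plug->E
Char 6 ('B'): step: R->2, L=6; B->plug->C->R->B->L->H->refl->D->L'->G->R'->A->plug->A
Char 7 ('B'): step: R->3, L=6; B->plug->C->R->C->L->E->refl->F->L'->A->R'->B->plug->C
Char 8 ('A'): step: R->4, L=6; A->plug->A->R->H->L->G->refl->C->L'->F->R'->F->plug->H
Char 9 ('B'): step: R->5, L=6; B->plug->C->R->C->L->E->refl->F->L'->A->R'->A->plug->A
Char 10 ('F'): step: R->6, L=6; F->plug->H->R->H->L->G->refl->C->L'->F->R'->G->plug->G
Char 11 ('E'): step: R->7, L=6; E->plug->E->R->H->L->G->refl->C->L'->F->R'->H->plug->F
Char 12 ('A'): step: R->0, L->7 (L advanced); A->plug->A->R->C->L->H->refl->D->L'->B->R'->B->plug->C
Final: ciphertext=ACDDEACHAGFC, RIGHT=0, LEFT=7

Answer: ACDDEACHAGFC 0 7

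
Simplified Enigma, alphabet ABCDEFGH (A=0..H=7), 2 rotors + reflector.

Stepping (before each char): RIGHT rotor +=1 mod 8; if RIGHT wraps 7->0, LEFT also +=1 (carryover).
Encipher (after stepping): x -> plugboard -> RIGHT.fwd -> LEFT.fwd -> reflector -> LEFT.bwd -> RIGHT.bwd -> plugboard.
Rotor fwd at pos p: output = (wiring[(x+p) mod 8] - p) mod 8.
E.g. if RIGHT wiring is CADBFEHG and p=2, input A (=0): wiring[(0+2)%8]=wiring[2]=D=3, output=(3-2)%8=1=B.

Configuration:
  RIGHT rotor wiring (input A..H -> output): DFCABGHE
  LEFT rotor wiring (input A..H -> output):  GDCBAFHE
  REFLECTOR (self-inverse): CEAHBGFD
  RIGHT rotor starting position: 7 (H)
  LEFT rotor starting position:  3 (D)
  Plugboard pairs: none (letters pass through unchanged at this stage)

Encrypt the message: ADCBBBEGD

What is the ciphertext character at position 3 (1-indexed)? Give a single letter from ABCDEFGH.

Char 1 ('A'): step: R->0, L->4 (L advanced); A->plug->A->R->D->L->A->refl->C->L'->E->R'->H->plug->H
Char 2 ('D'): step: R->1, L=4; D->plug->D->R->A->L->E->refl->B->L'->B->R'->B->plug->B
Char 3 ('C'): step: R->2, L=4; C->plug->C->R->H->L->F->refl->G->L'->G->R'->B->plug->B

B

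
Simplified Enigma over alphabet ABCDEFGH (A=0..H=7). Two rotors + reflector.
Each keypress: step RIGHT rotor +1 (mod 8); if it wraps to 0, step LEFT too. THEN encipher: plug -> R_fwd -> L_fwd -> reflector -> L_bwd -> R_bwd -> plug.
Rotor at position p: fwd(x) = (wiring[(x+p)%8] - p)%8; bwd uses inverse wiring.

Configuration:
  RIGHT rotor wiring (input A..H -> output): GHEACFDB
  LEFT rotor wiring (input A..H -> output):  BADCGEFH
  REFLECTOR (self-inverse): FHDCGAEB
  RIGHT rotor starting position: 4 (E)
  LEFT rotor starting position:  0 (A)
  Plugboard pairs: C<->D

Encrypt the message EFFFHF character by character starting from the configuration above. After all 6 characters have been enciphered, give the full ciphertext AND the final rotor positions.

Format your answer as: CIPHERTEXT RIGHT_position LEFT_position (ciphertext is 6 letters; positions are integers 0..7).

Answer: GBAAAC 2 1

Derivation:
Char 1 ('E'): step: R->5, L=0; E->plug->E->R->C->L->D->refl->C->L'->D->R'->G->plug->G
Char 2 ('F'): step: R->6, L=0; F->plug->F->R->C->L->D->refl->C->L'->D->R'->B->plug->B
Char 3 ('F'): step: R->7, L=0; F->plug->F->R->D->L->C->refl->D->L'->C->R'->A->plug->A
Char 4 ('F'): step: R->0, L->1 (L advanced); F->plug->F->R->F->L->E->refl->G->L'->G->R'->A->plug->A
Char 5 ('H'): step: R->1, L=1; H->plug->H->R->F->L->E->refl->G->L'->G->R'->A->plug->A
Char 6 ('F'): step: R->2, L=1; F->plug->F->R->H->L->A->refl->F->L'->D->R'->D->plug->C
Final: ciphertext=GBAAAC, RIGHT=2, LEFT=1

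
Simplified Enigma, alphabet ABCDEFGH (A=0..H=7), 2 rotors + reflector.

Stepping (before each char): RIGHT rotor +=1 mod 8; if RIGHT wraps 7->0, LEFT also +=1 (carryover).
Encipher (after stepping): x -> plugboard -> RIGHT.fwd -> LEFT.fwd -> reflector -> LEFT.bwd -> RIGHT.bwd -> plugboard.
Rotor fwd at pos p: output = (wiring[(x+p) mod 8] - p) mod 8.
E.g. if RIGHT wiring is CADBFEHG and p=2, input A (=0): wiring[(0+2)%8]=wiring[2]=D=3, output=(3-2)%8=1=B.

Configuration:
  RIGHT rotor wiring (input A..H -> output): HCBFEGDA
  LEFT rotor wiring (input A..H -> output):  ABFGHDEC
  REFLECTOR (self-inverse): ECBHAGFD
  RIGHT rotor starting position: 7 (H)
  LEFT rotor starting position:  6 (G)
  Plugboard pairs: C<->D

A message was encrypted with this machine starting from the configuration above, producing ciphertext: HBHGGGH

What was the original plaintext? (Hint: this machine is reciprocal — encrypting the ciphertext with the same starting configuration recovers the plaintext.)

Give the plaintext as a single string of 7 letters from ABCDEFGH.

Answer: EDCDFFC

Derivation:
Char 1 ('H'): step: R->0, L->7 (L advanced); H->plug->H->R->A->L->D->refl->H->L'->E->R'->E->plug->E
Char 2 ('B'): step: R->1, L=7; B->plug->B->R->A->L->D->refl->H->L'->E->R'->C->plug->D
Char 3 ('H'): step: R->2, L=7; H->plug->H->R->A->L->D->refl->H->L'->E->R'->D->plug->C
Char 4 ('G'): step: R->3, L=7; G->plug->G->R->H->L->F->refl->G->L'->D->R'->C->plug->D
Char 5 ('G'): step: R->4, L=7; G->plug->G->R->F->L->A->refl->E->L'->G->R'->F->plug->F
Char 6 ('G'): step: R->5, L=7; G->plug->G->R->A->L->D->refl->H->L'->E->R'->F->plug->F
Char 7 ('H'): step: R->6, L=7; H->plug->H->R->A->L->D->refl->H->L'->E->R'->D->plug->C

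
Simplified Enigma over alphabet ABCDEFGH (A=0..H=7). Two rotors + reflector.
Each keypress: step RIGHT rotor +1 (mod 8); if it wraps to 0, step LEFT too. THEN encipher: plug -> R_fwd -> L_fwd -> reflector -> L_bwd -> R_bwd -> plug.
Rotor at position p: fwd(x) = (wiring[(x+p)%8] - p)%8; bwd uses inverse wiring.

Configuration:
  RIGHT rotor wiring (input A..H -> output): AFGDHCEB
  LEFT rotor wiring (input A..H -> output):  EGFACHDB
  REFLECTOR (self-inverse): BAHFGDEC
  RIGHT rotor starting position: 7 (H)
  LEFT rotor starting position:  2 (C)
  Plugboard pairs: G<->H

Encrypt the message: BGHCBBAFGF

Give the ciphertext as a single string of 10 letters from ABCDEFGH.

Char 1 ('B'): step: R->0, L->3 (L advanced); B->plug->B->R->F->L->B->refl->A->L'->D->R'->D->plug->D
Char 2 ('G'): step: R->1, L=3; G->plug->H->R->H->L->C->refl->H->L'->B->R'->E->plug->E
Char 3 ('H'): step: R->2, L=3; H->plug->G->R->G->L->D->refl->F->L'->A->R'->D->plug->D
Char 4 ('C'): step: R->3, L=3; C->plug->C->R->H->L->C->refl->H->L'->B->R'->D->plug->D
Char 5 ('B'): step: R->4, L=3; B->plug->B->R->G->L->D->refl->F->L'->A->R'->C->plug->C
Char 6 ('B'): step: R->5, L=3; B->plug->B->R->H->L->C->refl->H->L'->B->R'->F->plug->F
Char 7 ('A'): step: R->6, L=3; A->plug->A->R->G->L->D->refl->F->L'->A->R'->E->plug->E
Char 8 ('F'): step: R->7, L=3; F->plug->F->R->A->L->F->refl->D->L'->G->R'->C->plug->C
Char 9 ('G'): step: R->0, L->4 (L advanced); G->plug->H->R->B->L->D->refl->F->L'->D->R'->D->plug->D
Char 10 ('F'): step: R->1, L=4; F->plug->F->R->D->L->F->refl->D->L'->B->R'->E->plug->E

Answer: DEDDCFECDE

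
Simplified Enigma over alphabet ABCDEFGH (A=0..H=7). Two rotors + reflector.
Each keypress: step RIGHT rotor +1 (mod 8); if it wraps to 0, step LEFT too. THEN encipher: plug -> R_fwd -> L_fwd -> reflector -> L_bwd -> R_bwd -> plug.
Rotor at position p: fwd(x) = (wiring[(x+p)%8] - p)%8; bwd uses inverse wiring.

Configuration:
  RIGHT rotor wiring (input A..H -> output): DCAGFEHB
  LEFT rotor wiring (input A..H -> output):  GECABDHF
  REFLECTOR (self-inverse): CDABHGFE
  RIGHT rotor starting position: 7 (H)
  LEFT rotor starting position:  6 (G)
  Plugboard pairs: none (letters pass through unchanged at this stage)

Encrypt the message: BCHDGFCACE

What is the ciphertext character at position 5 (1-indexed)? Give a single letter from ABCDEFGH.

Char 1 ('B'): step: R->0, L->7 (L advanced); B->plug->B->R->C->L->F->refl->G->L'->A->R'->C->plug->C
Char 2 ('C'): step: R->1, L=7; C->plug->C->R->F->L->C->refl->A->L'->H->R'->B->plug->B
Char 3 ('H'): step: R->2, L=7; H->plug->H->R->A->L->G->refl->F->L'->C->R'->D->plug->D
Char 4 ('D'): step: R->3, L=7; D->plug->D->R->E->L->B->refl->D->L'->D->R'->A->plug->A
Char 5 ('G'): step: R->4, L=7; G->plug->G->R->E->L->B->refl->D->L'->D->R'->C->plug->C

C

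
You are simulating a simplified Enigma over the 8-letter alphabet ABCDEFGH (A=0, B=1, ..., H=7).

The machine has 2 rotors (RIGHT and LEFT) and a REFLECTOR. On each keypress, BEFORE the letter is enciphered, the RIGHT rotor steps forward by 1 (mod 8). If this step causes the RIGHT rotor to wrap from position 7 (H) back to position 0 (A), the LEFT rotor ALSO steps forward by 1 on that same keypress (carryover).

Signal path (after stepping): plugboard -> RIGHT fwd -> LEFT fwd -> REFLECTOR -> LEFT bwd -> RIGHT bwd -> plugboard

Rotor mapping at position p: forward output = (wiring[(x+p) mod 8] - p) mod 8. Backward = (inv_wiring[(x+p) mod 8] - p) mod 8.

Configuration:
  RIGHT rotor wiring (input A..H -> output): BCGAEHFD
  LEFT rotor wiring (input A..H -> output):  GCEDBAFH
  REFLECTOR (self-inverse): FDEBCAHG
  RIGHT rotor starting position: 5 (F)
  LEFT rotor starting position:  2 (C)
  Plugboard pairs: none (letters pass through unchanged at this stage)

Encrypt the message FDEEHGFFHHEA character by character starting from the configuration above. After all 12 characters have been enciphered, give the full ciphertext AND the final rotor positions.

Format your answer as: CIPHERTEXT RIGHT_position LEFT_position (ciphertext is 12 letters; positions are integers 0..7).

Answer: CFHACACCGEAF 1 4

Derivation:
Char 1 ('F'): step: R->6, L=2; F->plug->F->R->C->L->H->refl->G->L'->D->R'->C->plug->C
Char 2 ('D'): step: R->7, L=2; D->plug->D->R->H->L->A->refl->F->L'->F->R'->F->plug->F
Char 3 ('E'): step: R->0, L->3 (L advanced); E->plug->E->R->E->L->E->refl->C->L'->D->R'->H->plug->H
Char 4 ('E'): step: R->1, L=3; E->plug->E->R->G->L->H->refl->G->L'->B->R'->A->plug->A
Char 5 ('H'): step: R->2, L=3; H->plug->H->R->A->L->A->refl->F->L'->C->R'->C->plug->C
Char 6 ('G'): step: R->3, L=3; G->plug->G->R->H->L->B->refl->D->L'->F->R'->A->plug->A
Char 7 ('F'): step: R->4, L=3; F->plug->F->R->G->L->H->refl->G->L'->B->R'->C->plug->C
Char 8 ('F'): step: R->5, L=3; F->plug->F->R->B->L->G->refl->H->L'->G->R'->C->plug->C
Char 9 ('H'): step: R->6, L=3; H->plug->H->R->B->L->G->refl->H->L'->G->R'->G->plug->G
Char 10 ('H'): step: R->7, L=3; H->plug->H->R->G->L->H->refl->G->L'->B->R'->E->plug->E
Char 11 ('E'): step: R->0, L->4 (L advanced); E->plug->E->R->E->L->C->refl->E->L'->B->R'->A->plug->A
Char 12 ('A'): step: R->1, L=4; A->plug->A->R->B->L->E->refl->C->L'->E->R'->F->plug->F
Final: ciphertext=CFHACACCGEAF, RIGHT=1, LEFT=4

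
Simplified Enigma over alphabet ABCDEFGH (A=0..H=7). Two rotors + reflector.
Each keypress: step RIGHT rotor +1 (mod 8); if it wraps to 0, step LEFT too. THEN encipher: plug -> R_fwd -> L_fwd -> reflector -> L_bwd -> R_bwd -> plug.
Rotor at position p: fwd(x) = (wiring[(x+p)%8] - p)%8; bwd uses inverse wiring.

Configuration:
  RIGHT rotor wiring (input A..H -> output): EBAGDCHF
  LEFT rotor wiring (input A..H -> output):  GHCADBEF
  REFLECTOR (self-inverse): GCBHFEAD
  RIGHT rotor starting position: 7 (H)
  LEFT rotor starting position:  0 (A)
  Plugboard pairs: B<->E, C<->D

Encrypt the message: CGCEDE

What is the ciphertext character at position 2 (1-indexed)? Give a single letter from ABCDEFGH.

Char 1 ('C'): step: R->0, L->1 (L advanced); C->plug->D->R->G->L->E->refl->F->L'->H->R'->G->plug->G
Char 2 ('G'): step: R->1, L=1; G->plug->G->R->E->L->A->refl->G->L'->A->R'->A->plug->A

A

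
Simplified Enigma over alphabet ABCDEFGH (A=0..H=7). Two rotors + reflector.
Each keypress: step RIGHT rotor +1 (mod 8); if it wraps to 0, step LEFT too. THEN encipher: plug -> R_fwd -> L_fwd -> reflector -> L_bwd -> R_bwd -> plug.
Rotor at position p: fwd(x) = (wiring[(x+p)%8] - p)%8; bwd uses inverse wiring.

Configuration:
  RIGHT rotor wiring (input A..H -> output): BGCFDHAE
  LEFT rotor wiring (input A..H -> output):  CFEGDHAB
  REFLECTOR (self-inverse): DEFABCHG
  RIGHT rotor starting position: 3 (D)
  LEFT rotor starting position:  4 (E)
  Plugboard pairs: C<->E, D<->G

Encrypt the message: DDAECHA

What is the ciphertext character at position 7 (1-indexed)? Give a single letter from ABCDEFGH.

Char 1 ('D'): step: R->4, L=4; D->plug->G->R->G->L->A->refl->D->L'->B->R'->H->plug->H
Char 2 ('D'): step: R->5, L=4; D->plug->G->R->A->L->H->refl->G->L'->E->R'->D->plug->G
Char 3 ('A'): step: R->6, L=4; A->plug->A->R->C->L->E->refl->B->L'->F->R'->G->plug->D
Char 4 ('E'): step: R->7, L=4; E->plug->C->R->H->L->C->refl->F->L'->D->R'->D->plug->G
Char 5 ('C'): step: R->0, L->5 (L advanced); C->plug->E->R->D->L->F->refl->C->L'->A->R'->G->plug->D
Char 6 ('H'): step: R->1, L=5; H->plug->H->R->A->L->C->refl->F->L'->D->R'->G->plug->D
Char 7 ('A'): step: R->2, L=5; A->plug->A->R->A->L->C->refl->F->L'->D->R'->B->plug->B

B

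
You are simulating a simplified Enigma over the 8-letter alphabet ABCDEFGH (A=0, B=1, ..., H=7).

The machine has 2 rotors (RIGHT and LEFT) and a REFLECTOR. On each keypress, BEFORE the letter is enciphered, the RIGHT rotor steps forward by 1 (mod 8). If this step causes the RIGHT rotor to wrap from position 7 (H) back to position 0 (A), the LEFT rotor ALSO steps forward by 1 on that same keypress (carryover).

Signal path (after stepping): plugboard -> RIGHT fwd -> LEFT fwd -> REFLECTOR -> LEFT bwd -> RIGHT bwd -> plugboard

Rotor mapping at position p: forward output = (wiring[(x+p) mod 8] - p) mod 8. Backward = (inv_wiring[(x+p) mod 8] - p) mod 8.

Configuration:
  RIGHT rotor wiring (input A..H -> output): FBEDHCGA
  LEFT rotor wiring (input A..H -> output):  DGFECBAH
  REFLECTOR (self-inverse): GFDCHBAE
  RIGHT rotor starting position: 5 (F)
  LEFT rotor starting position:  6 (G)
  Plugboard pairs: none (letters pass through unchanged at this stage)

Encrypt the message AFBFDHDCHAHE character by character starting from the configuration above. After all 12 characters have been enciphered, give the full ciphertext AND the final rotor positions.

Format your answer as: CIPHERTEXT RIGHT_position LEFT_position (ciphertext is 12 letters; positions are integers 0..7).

Char 1 ('A'): step: R->6, L=6; A->plug->A->R->A->L->C->refl->D->L'->H->R'->C->plug->C
Char 2 ('F'): step: R->7, L=6; F->plug->F->R->A->L->C->refl->D->L'->H->R'->H->plug->H
Char 3 ('B'): step: R->0, L->7 (L advanced); B->plug->B->R->B->L->E->refl->H->L'->C->R'->F->plug->F
Char 4 ('F'): step: R->1, L=7; F->plug->F->R->F->L->D->refl->C->L'->G->R'->D->plug->D
Char 5 ('D'): step: R->2, L=7; D->plug->D->R->A->L->A->refl->G->L'->D->R'->G->plug->G
Char 6 ('H'): step: R->3, L=7; H->plug->H->R->B->L->E->refl->H->L'->C->R'->F->plug->F
Char 7 ('D'): step: R->4, L=7; D->plug->D->R->E->L->F->refl->B->L'->H->R'->H->plug->H
Char 8 ('C'): step: R->5, L=7; C->plug->C->R->D->L->G->refl->A->L'->A->R'->D->plug->D
Char 9 ('H'): step: R->6, L=7; H->plug->H->R->E->L->F->refl->B->L'->H->R'->C->plug->C
Char 10 ('A'): step: R->7, L=7; A->plug->A->R->B->L->E->refl->H->L'->C->R'->C->plug->C
Char 11 ('H'): step: R->0, L->0 (L advanced); H->plug->H->R->A->L->D->refl->C->L'->E->R'->C->plug->C
Char 12 ('E'): step: R->1, L=0; E->plug->E->R->B->L->G->refl->A->L'->G->R'->D->plug->D
Final: ciphertext=CHFDGFHDCCCD, RIGHT=1, LEFT=0

Answer: CHFDGFHDCCCD 1 0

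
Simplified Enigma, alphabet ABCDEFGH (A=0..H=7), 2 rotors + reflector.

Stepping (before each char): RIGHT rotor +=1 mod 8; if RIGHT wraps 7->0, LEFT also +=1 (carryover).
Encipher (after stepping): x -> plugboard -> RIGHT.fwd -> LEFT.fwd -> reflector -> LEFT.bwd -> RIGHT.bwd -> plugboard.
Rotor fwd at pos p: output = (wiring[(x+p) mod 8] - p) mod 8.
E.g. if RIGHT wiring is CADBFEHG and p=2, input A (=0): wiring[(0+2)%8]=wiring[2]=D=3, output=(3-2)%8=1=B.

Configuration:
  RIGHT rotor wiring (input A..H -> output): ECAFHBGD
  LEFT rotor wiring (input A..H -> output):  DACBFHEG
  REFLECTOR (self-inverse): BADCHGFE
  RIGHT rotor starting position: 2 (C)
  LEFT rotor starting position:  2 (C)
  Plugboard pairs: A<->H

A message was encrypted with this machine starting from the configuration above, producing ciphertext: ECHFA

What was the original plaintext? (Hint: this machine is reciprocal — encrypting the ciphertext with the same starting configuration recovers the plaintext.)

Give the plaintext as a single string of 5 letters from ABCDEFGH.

Answer: CGAAC

Derivation:
Char 1 ('E'): step: R->3, L=2; E->plug->E->R->A->L->A->refl->B->L'->G->R'->C->plug->C
Char 2 ('C'): step: R->4, L=2; C->plug->C->R->C->L->D->refl->C->L'->E->R'->G->plug->G
Char 3 ('H'): step: R->5, L=2; H->plug->A->R->E->L->C->refl->D->L'->C->R'->H->plug->A
Char 4 ('F'): step: R->6, L=2; F->plug->F->R->H->L->G->refl->F->L'->D->R'->H->plug->A
Char 5 ('A'): step: R->7, L=2; A->plug->H->R->H->L->G->refl->F->L'->D->R'->C->plug->C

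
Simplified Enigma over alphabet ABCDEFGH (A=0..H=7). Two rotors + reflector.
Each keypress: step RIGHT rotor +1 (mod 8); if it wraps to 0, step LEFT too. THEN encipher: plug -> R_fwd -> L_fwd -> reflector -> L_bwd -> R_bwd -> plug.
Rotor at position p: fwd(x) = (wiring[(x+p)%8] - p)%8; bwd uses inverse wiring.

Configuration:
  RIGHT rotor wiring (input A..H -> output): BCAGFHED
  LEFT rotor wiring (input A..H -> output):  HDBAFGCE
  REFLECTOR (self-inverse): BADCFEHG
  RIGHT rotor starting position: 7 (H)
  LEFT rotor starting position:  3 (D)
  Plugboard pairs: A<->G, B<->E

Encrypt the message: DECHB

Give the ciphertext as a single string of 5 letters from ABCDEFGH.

Answer: FBHEH

Derivation:
Char 1 ('D'): step: R->0, L->4 (L advanced); D->plug->D->R->G->L->F->refl->E->L'->H->R'->F->plug->F
Char 2 ('E'): step: R->1, L=4; E->plug->B->R->H->L->E->refl->F->L'->G->R'->E->plug->B
Char 3 ('C'): step: R->2, L=4; C->plug->C->R->D->L->A->refl->B->L'->A->R'->H->plug->H
Char 4 ('H'): step: R->3, L=4; H->plug->H->R->F->L->H->refl->G->L'->C->R'->B->plug->E
Char 5 ('B'): step: R->4, L=4; B->plug->E->R->F->L->H->refl->G->L'->C->R'->H->plug->H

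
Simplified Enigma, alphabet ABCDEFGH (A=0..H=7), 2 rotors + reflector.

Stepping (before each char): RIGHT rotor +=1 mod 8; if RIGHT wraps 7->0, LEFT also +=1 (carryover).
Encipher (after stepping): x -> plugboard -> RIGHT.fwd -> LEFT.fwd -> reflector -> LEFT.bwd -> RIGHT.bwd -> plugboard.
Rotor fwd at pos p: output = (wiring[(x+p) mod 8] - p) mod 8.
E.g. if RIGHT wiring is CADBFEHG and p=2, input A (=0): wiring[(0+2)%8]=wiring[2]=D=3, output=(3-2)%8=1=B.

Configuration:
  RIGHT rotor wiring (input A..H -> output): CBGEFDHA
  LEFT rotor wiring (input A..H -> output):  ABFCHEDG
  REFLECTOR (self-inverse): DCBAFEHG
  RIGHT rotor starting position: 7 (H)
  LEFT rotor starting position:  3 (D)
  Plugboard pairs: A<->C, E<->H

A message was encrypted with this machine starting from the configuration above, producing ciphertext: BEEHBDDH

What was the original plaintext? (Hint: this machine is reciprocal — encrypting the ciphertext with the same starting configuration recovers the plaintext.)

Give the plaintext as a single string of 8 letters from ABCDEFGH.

Char 1 ('B'): step: R->0, L->4 (L advanced); B->plug->B->R->B->L->A->refl->D->L'->A->R'->H->plug->E
Char 2 ('E'): step: R->1, L=4; E->plug->H->R->B->L->A->refl->D->L'->A->R'->A->plug->C
Char 3 ('E'): step: R->2, L=4; E->plug->H->R->H->L->G->refl->H->L'->C->R'->B->plug->B
Char 4 ('H'): step: R->3, L=4; H->plug->E->R->F->L->F->refl->E->L'->E->R'->D->plug->D
Char 5 ('B'): step: R->4, L=4; B->plug->B->R->H->L->G->refl->H->L'->C->R'->G->plug->G
Char 6 ('D'): step: R->5, L=4; D->plug->D->R->F->L->F->refl->E->L'->E->R'->E->plug->H
Char 7 ('D'): step: R->6, L=4; D->plug->D->R->D->L->C->refl->B->L'->G->R'->F->plug->F
Char 8 ('H'): step: R->7, L=4; H->plug->E->R->F->L->F->refl->E->L'->E->R'->G->plug->G

Answer: ECBDGHFG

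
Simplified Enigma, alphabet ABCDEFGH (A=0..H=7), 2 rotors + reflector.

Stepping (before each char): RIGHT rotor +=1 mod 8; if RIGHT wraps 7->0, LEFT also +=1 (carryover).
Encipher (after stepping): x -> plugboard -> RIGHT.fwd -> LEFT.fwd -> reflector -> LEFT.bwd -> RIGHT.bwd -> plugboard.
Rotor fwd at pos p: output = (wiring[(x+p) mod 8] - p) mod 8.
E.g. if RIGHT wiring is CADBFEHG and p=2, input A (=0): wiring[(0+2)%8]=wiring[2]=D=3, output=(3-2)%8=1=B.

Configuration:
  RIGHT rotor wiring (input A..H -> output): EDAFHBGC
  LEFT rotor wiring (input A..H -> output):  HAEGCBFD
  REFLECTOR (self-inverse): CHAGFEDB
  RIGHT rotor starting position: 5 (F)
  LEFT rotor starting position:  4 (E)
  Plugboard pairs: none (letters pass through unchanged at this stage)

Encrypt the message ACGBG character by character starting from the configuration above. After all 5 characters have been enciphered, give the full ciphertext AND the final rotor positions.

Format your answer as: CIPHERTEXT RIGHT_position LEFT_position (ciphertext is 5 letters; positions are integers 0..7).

Answer: BFDEE 2 5

Derivation:
Char 1 ('A'): step: R->6, L=4; A->plug->A->R->A->L->G->refl->D->L'->E->R'->B->plug->B
Char 2 ('C'): step: R->7, L=4; C->plug->C->R->E->L->D->refl->G->L'->A->R'->F->plug->F
Char 3 ('G'): step: R->0, L->5 (L advanced); G->plug->G->R->G->L->B->refl->H->L'->F->R'->D->plug->D
Char 4 ('B'): step: R->1, L=5; B->plug->B->R->H->L->F->refl->E->L'->A->R'->E->plug->E
Char 5 ('G'): step: R->2, L=5; G->plug->G->R->C->L->G->refl->D->L'->E->R'->E->plug->E
Final: ciphertext=BFDEE, RIGHT=2, LEFT=5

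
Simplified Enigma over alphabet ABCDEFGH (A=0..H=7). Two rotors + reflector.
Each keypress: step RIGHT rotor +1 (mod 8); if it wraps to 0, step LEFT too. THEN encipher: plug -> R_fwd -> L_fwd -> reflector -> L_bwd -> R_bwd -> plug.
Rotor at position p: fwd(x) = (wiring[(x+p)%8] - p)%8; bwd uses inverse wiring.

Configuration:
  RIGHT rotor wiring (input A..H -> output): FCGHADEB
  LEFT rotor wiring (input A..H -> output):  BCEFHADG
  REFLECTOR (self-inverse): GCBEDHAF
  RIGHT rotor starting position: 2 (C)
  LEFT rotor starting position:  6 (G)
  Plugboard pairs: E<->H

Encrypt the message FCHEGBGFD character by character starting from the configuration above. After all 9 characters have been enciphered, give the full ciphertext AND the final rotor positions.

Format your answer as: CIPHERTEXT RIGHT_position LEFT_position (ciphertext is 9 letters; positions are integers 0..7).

Answer: EDDHFDFHH 3 7

Derivation:
Char 1 ('F'): step: R->3, L=6; F->plug->F->R->C->L->D->refl->E->L'->D->R'->H->plug->E
Char 2 ('C'): step: R->4, L=6; C->plug->C->R->A->L->F->refl->H->L'->F->R'->D->plug->D
Char 3 ('H'): step: R->5, L=6; H->plug->E->R->F->L->H->refl->F->L'->A->R'->D->plug->D
Char 4 ('E'): step: R->6, L=6; E->plug->H->R->F->L->H->refl->F->L'->A->R'->E->plug->H
Char 5 ('G'): step: R->7, L=6; G->plug->G->R->E->L->G->refl->A->L'->B->R'->F->plug->F
Char 6 ('B'): step: R->0, L->7 (L advanced); B->plug->B->R->C->L->D->refl->E->L'->H->R'->D->plug->D
Char 7 ('G'): step: R->1, L=7; G->plug->G->R->A->L->H->refl->F->L'->D->R'->F->plug->F
Char 8 ('F'): step: R->2, L=7; F->plug->F->R->H->L->E->refl->D->L'->C->R'->E->plug->H
Char 9 ('D'): step: R->3, L=7; D->plug->D->R->B->L->C->refl->B->L'->G->R'->E->plug->H
Final: ciphertext=EDDHFDFHH, RIGHT=3, LEFT=7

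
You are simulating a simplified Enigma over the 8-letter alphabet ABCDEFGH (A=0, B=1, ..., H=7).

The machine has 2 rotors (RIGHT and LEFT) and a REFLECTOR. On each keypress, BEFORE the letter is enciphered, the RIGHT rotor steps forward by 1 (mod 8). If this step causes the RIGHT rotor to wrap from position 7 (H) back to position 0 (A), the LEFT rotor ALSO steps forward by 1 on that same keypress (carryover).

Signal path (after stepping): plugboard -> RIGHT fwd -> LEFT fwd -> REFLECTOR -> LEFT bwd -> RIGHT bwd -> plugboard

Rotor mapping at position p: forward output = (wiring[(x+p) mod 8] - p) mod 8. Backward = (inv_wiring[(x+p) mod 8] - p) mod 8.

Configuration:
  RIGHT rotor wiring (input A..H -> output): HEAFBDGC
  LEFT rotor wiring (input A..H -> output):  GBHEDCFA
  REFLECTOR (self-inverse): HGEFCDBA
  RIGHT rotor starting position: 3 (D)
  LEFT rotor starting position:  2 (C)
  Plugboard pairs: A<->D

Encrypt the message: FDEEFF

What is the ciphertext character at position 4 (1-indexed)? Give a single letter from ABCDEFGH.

Char 1 ('F'): step: R->4, L=2; F->plug->F->R->A->L->F->refl->D->L'->E->R'->G->plug->G
Char 2 ('D'): step: R->5, L=2; D->plug->A->R->G->L->E->refl->C->L'->B->R'->B->plug->B
Char 3 ('E'): step: R->6, L=2; E->plug->E->R->C->L->B->refl->G->L'->F->R'->H->plug->H
Char 4 ('E'): step: R->7, L=2; E->plug->E->R->G->L->E->refl->C->L'->B->R'->D->plug->A

A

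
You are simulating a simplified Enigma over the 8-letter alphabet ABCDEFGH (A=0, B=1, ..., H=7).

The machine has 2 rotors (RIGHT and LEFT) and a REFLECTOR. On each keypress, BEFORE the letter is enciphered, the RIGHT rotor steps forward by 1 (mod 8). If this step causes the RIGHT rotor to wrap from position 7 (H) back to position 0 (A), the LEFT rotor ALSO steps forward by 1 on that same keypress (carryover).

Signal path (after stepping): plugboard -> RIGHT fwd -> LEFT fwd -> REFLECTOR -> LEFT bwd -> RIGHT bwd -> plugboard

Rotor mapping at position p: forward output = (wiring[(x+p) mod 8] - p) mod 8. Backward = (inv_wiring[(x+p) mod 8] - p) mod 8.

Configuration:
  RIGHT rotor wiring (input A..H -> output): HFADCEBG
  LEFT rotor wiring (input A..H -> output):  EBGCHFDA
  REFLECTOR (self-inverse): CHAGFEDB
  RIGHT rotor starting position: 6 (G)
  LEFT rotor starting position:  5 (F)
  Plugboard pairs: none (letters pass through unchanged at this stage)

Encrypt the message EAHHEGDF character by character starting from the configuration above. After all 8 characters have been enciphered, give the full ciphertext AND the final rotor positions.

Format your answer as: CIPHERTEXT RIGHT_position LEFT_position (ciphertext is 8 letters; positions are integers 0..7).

Char 1 ('E'): step: R->7, L=5; E->plug->E->R->E->L->E->refl->F->L'->G->R'->C->plug->C
Char 2 ('A'): step: R->0, L->6 (L advanced); A->plug->A->R->H->L->H->refl->B->L'->G->R'->H->plug->H
Char 3 ('H'): step: R->1, L=6; H->plug->H->R->G->L->B->refl->H->L'->H->R'->B->plug->B
Char 4 ('H'): step: R->2, L=6; H->plug->H->R->D->L->D->refl->G->L'->C->R'->D->plug->D
Char 5 ('E'): step: R->3, L=6; E->plug->E->R->D->L->D->refl->G->L'->C->R'->G->plug->G
Char 6 ('G'): step: R->4, L=6; G->plug->G->R->E->L->A->refl->C->L'->B->R'->F->plug->F
Char 7 ('D'): step: R->5, L=6; D->plug->D->R->C->L->G->refl->D->L'->D->R'->F->plug->F
Char 8 ('F'): step: R->6, L=6; F->plug->F->R->F->L->E->refl->F->L'->A->R'->B->plug->B
Final: ciphertext=CHBDGFFB, RIGHT=6, LEFT=6

Answer: CHBDGFFB 6 6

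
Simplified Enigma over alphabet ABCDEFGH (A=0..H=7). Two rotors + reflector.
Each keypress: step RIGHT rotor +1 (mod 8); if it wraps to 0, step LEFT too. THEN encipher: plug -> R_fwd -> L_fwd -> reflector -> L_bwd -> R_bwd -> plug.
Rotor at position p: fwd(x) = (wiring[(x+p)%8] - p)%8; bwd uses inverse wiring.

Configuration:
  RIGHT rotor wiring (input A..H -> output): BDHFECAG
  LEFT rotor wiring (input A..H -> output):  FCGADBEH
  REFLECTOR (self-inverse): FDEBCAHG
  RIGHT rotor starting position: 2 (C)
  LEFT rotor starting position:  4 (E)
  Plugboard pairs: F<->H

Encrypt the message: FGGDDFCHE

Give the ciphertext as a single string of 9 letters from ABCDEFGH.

Char 1 ('F'): step: R->3, L=4; F->plug->H->R->E->L->B->refl->D->L'->D->R'->E->plug->E
Char 2 ('G'): step: R->4, L=4; G->plug->G->R->D->L->D->refl->B->L'->E->R'->C->plug->C
Char 3 ('G'): step: R->5, L=4; G->plug->G->R->A->L->H->refl->G->L'->F->R'->A->plug->A
Char 4 ('D'): step: R->6, L=4; D->plug->D->R->F->L->G->refl->H->L'->A->R'->B->plug->B
Char 5 ('D'): step: R->7, L=4; D->plug->D->R->A->L->H->refl->G->L'->F->R'->F->plug->H
Char 6 ('F'): step: R->0, L->5 (L advanced); F->plug->H->R->G->L->D->refl->B->L'->F->R'->D->plug->D
Char 7 ('C'): step: R->1, L=5; C->plug->C->R->E->L->F->refl->A->L'->D->R'->D->plug->D
Char 8 ('H'): step: R->2, L=5; H->plug->F->R->E->L->F->refl->A->L'->D->R'->B->plug->B
Char 9 ('E'): step: R->3, L=5; E->plug->E->R->D->L->A->refl->F->L'->E->R'->H->plug->F

Answer: ECABHDDBF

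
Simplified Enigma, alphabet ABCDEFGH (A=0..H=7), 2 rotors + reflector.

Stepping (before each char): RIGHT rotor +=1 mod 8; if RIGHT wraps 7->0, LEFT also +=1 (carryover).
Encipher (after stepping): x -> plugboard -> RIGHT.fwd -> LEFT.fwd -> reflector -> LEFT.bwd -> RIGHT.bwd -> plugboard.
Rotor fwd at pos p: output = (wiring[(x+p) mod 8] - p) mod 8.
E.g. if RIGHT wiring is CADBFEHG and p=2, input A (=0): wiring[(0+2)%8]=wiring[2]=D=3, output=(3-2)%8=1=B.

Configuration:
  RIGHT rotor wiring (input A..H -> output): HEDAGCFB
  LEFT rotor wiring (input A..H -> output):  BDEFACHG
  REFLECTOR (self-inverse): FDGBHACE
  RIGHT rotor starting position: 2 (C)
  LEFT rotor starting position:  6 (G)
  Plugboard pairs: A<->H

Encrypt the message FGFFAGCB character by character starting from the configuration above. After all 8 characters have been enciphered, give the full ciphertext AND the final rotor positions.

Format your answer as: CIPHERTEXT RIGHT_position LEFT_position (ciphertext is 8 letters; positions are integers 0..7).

Answer: EDCGDEHG 2 7

Derivation:
Char 1 ('F'): step: R->3, L=6; F->plug->F->R->E->L->G->refl->C->L'->G->R'->E->plug->E
Char 2 ('G'): step: R->4, L=6; G->plug->G->R->H->L->E->refl->H->L'->F->R'->D->plug->D
Char 3 ('F'): step: R->5, L=6; F->plug->F->R->G->L->C->refl->G->L'->E->R'->C->plug->C
Char 4 ('F'): step: R->6, L=6; F->plug->F->R->C->L->D->refl->B->L'->A->R'->G->plug->G
Char 5 ('A'): step: R->7, L=6; A->plug->H->R->G->L->C->refl->G->L'->E->R'->D->plug->D
Char 6 ('G'): step: R->0, L->7 (L advanced); G->plug->G->R->F->L->B->refl->D->L'->G->R'->E->plug->E
Char 7 ('C'): step: R->1, L=7; C->plug->C->R->H->L->A->refl->F->L'->D->R'->A->plug->H
Char 8 ('B'): step: R->2, L=7; B->plug->B->R->G->L->D->refl->B->L'->F->R'->G->plug->G
Final: ciphertext=EDCGDEHG, RIGHT=2, LEFT=7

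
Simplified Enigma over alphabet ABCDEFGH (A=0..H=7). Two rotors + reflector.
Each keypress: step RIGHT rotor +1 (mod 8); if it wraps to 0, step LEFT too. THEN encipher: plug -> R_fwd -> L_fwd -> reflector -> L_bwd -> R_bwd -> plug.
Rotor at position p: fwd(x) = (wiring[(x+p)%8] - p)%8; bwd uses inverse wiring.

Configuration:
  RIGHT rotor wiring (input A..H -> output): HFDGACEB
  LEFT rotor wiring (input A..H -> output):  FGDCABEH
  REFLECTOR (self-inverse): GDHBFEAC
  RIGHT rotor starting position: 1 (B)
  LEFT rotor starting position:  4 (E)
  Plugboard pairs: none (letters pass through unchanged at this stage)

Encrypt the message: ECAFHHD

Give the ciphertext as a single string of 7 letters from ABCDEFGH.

Answer: FGEABCE

Derivation:
Char 1 ('E'): step: R->2, L=4; E->plug->E->R->C->L->A->refl->G->L'->H->R'->F->plug->F
Char 2 ('C'): step: R->3, L=4; C->plug->C->R->H->L->G->refl->A->L'->C->R'->G->plug->G
Char 3 ('A'): step: R->4, L=4; A->plug->A->R->E->L->B->refl->D->L'->D->R'->E->plug->E
Char 4 ('F'): step: R->5, L=4; F->plug->F->R->G->L->H->refl->C->L'->F->R'->A->plug->A
Char 5 ('H'): step: R->6, L=4; H->plug->H->R->E->L->B->refl->D->L'->D->R'->B->plug->B
Char 6 ('H'): step: R->7, L=4; H->plug->H->R->F->L->C->refl->H->L'->G->R'->C->plug->C
Char 7 ('D'): step: R->0, L->5 (L advanced); D->plug->D->R->G->L->F->refl->E->L'->A->R'->E->plug->E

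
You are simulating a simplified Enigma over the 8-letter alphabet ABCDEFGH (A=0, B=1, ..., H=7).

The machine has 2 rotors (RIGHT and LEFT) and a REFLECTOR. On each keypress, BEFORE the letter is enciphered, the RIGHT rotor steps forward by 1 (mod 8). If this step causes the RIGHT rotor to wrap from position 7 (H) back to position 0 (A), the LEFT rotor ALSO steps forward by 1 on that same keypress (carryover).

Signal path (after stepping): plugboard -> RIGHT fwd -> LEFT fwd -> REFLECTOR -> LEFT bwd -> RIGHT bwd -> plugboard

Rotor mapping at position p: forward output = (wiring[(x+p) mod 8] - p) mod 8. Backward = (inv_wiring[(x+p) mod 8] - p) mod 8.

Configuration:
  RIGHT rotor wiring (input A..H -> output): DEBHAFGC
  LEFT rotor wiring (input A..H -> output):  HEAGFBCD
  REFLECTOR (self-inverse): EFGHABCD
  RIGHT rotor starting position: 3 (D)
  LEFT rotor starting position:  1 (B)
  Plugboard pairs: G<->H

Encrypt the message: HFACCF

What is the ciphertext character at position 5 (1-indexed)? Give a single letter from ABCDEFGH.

Char 1 ('H'): step: R->4, L=1; H->plug->G->R->F->L->B->refl->F->L'->C->R'->C->plug->C
Char 2 ('F'): step: R->5, L=1; F->plug->F->R->E->L->A->refl->E->L'->D->R'->H->plug->G
Char 3 ('A'): step: R->6, L=1; A->plug->A->R->A->L->D->refl->H->L'->B->R'->F->plug->F
Char 4 ('C'): step: R->7, L=1; C->plug->C->R->F->L->B->refl->F->L'->C->R'->D->plug->D
Char 5 ('C'): step: R->0, L->2 (L advanced); C->plug->C->R->B->L->E->refl->A->L'->E->R'->B->plug->B

B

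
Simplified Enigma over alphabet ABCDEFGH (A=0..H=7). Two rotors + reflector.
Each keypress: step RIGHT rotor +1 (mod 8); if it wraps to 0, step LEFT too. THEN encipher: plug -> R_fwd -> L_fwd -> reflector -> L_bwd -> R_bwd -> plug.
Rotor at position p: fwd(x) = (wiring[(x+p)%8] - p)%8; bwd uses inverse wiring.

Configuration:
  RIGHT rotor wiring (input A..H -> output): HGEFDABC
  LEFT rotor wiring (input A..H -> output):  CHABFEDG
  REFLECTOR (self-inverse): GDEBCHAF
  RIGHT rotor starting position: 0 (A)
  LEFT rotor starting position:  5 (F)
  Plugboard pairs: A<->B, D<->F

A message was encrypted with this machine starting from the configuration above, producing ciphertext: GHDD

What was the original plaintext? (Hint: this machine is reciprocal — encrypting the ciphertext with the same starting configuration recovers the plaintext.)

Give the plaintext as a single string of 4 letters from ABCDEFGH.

Answer: EFFC

Derivation:
Char 1 ('G'): step: R->1, L=5; G->plug->G->R->B->L->G->refl->A->L'->H->R'->E->plug->E
Char 2 ('H'): step: R->2, L=5; H->plug->H->R->E->L->C->refl->E->L'->G->R'->D->plug->F
Char 3 ('D'): step: R->3, L=5; D->plug->F->R->E->L->C->refl->E->L'->G->R'->D->plug->F
Char 4 ('D'): step: R->4, L=5; D->plug->F->R->C->L->B->refl->D->L'->F->R'->C->plug->C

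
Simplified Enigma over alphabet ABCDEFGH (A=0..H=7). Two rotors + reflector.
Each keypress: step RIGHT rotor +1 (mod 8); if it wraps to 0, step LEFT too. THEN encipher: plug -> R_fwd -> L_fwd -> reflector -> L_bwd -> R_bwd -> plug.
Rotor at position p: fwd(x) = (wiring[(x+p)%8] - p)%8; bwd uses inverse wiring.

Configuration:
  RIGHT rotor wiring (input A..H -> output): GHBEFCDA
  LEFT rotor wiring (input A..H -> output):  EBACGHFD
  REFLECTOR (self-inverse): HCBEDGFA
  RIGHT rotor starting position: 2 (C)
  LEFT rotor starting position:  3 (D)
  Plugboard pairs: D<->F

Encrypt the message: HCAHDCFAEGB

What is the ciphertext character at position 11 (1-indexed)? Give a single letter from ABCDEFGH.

Char 1 ('H'): step: R->3, L=3; H->plug->H->R->G->L->G->refl->F->L'->H->R'->C->plug->C
Char 2 ('C'): step: R->4, L=3; C->plug->C->R->H->L->F->refl->G->L'->G->R'->B->plug->B
Char 3 ('A'): step: R->5, L=3; A->plug->A->R->F->L->B->refl->C->L'->D->R'->C->plug->C
Char 4 ('H'): step: R->6, L=3; H->plug->H->R->E->L->A->refl->H->L'->A->R'->C->plug->C
Char 5 ('D'): step: R->7, L=3; D->plug->F->R->G->L->G->refl->F->L'->H->R'->B->plug->B
Char 6 ('C'): step: R->0, L->4 (L advanced); C->plug->C->R->B->L->D->refl->E->L'->G->R'->A->plug->A
Char 7 ('F'): step: R->1, L=4; F->plug->D->R->E->L->A->refl->H->L'->D->R'->C->plug->C
Char 8 ('A'): step: R->2, L=4; A->plug->A->R->H->L->G->refl->F->L'->F->R'->H->plug->H
Char 9 ('E'): step: R->3, L=4; E->plug->E->R->F->L->F->refl->G->L'->H->R'->C->plug->C
Char 10 ('G'): step: R->4, L=4; G->plug->G->R->F->L->F->refl->G->L'->H->R'->C->plug->C
Char 11 ('B'): step: R->5, L=4; B->plug->B->R->G->L->E->refl->D->L'->B->R'->D->plug->F

F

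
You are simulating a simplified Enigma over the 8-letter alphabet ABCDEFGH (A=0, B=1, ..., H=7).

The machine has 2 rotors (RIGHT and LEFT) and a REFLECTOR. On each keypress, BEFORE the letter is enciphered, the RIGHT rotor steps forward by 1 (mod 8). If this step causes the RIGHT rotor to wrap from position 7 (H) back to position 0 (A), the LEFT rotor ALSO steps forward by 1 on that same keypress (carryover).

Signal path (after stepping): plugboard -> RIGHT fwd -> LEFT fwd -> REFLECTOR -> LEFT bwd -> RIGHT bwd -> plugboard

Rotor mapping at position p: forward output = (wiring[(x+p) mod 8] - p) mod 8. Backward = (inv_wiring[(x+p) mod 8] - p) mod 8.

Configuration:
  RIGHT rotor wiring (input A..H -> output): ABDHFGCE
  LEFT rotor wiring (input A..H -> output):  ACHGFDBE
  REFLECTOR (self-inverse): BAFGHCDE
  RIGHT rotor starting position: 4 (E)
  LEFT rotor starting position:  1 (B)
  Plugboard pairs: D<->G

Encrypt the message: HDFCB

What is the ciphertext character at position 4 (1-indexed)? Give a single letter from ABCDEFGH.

Char 1 ('H'): step: R->5, L=1; H->plug->H->R->A->L->B->refl->A->L'->F->R'->B->plug->B
Char 2 ('D'): step: R->6, L=1; D->plug->G->R->H->L->H->refl->E->L'->D->R'->D->plug->G
Char 3 ('F'): step: R->7, L=1; F->plug->F->R->G->L->D->refl->G->L'->B->R'->B->plug->B
Char 4 ('C'): step: R->0, L->2 (L advanced); C->plug->C->R->D->L->B->refl->A->L'->H->R'->D->plug->G

G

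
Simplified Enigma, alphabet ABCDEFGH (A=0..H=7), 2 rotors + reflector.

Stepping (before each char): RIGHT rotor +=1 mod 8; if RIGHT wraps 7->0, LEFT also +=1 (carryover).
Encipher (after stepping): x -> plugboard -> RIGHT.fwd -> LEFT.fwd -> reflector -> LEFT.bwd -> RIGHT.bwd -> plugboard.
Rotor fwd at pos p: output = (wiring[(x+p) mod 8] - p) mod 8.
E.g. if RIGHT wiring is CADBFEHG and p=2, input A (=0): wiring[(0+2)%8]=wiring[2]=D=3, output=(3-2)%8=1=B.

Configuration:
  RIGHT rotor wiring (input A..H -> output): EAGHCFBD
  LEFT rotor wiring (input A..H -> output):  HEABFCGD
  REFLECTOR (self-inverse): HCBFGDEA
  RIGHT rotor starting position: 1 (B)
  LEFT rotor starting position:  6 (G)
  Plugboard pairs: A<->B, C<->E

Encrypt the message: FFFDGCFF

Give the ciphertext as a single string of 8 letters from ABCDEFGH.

Char 1 ('F'): step: R->2, L=6; F->plug->F->R->B->L->F->refl->D->L'->F->R'->B->plug->A
Char 2 ('F'): step: R->3, L=6; F->plug->F->R->B->L->F->refl->D->L'->F->R'->G->plug->G
Char 3 ('F'): step: R->4, L=6; F->plug->F->R->E->L->C->refl->B->L'->C->R'->G->plug->G
Char 4 ('D'): step: R->5, L=6; D->plug->D->R->H->L->E->refl->G->L'->D->R'->E->plug->C
Char 5 ('G'): step: R->6, L=6; G->plug->G->R->E->L->C->refl->B->L'->C->R'->D->plug->D
Char 6 ('C'): step: R->7, L=6; C->plug->E->R->A->L->A->refl->H->L'->G->R'->G->plug->G
Char 7 ('F'): step: R->0, L->7 (L advanced); F->plug->F->R->F->L->G->refl->E->L'->A->R'->B->plug->A
Char 8 ('F'): step: R->1, L=7; F->plug->F->R->A->L->E->refl->G->L'->F->R'->B->plug->A

Answer: AGGCDGAA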